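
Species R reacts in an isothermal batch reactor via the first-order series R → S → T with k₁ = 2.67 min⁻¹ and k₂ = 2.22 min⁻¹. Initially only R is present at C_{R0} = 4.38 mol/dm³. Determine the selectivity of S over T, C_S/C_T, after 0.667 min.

For first-order series with pure R initially, C_S(t) = k₁C_{R0}/(k₂−k₁)·(e^(−k₁t) − e^(−k₂t)).
e^(−k₁t) = e^(−2.67×0.667) = e^(−1.781) = 0.1685; e^(−k₂t) = e^(−1.481) = 0.2275.
C_S = 2.67×4.38/(2.22−2.67) × (0.1685−0.2275) = (-25.99)×(-0.05898) = 1.533 mol/dm³.
C_R = C_{R0}e^(−k₁t) = 0.7380 mol/dm³, so C_T = C_{R0}−C_R−C_S = 2.109 mol/dm³; C_S/C_T = 0.727.

0.727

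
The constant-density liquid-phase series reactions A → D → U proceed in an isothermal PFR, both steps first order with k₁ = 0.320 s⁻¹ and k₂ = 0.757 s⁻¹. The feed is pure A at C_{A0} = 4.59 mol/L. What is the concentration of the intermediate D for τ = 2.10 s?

1.03 mol/L

The intermediate concentration in a first-order A→B→C sequence is C_D = k₁C_{A0}(e^(−k₁τ) − e^(−k₂τ))/(k₂−k₁).
e^(−k₁τ) = e^(−0.320×2.10) = e^(−0.6720) = 0.5107; e^(−k₂τ) = e^(−1.590) = 0.2040.
C_D = 0.320×4.59/(0.757−0.320) × (0.5107−0.2040) = 3.361×0.3067 = 1.031 mol/L.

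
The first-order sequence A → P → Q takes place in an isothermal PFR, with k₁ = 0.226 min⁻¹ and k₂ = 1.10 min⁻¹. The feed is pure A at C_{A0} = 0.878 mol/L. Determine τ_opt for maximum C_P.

The intermediate peaks when r₁ = r₂, i.e. k₁e^(−k₁τ) = k₂e^(−k₂τ), giving τ_opt = ln(k₂/k₁)/(k₂−k₁).
= ln(1.10/0.226)/(1.10−0.226) = ln(4.867)/0.8740 = 1.583/0.8740 = 1.81 min.

1.81 min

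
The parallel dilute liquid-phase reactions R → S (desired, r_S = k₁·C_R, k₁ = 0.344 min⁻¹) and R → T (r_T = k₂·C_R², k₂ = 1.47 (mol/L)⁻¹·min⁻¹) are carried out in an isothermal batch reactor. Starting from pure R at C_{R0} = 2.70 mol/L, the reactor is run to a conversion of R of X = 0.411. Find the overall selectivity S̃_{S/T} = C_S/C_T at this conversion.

C_R = C_{R0}(1−X) = 1.590 mol/L.
Along a PFR/batch, dC_S/dC_R = −r_S/(r_S+r_T) = −k₁/(k₁+k₂·C_R).
Integrating from C_{R0} to C_R: C_S = (0.344/1.47)·ln[(0.344+1.47·2.70)/(0.344+1.47·1.59)] = 0.2340·ln(4.313/2.682) = 0.1112 mol/L.
C_T = (C_{R0}−C_R)−C_S = 0.9985 mol/L; S̃_{S/T} = 0.1112/0.9985 = 0.111.

0.111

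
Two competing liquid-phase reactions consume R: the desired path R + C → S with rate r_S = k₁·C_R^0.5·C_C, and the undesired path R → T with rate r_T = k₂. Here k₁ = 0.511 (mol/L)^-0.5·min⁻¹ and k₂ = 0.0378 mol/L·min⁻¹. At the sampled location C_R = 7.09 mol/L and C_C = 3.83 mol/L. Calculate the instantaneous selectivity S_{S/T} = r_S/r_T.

138

S_{S/T} = r_S/r_T = (k₁·C_R^0.5·C_C)/(k₂) = (k₁/k₂)·C_R^0.5·C_C.
= (0.511×7.090^0.5×3.830) / (0.0378) = 5.211/0.03780 = 138.
Since the desired path is higher order in R, keeping C_R high (PFR or concentrated feed) favours S.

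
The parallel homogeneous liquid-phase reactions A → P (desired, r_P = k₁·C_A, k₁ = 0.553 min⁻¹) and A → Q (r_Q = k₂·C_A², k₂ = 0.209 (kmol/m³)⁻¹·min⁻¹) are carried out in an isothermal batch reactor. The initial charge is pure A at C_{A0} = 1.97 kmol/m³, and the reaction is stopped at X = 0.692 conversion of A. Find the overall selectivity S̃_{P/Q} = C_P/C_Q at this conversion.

C_A = C_{A0}(1−X) = 0.6068 kmol/m³.
Along a PFR/batch, dC_P/dC_A = −r_P/(r_P+r_Q) = −k₁/(k₁+k₂·C_A).
Integrating from C_{A0} to C_A: C_P = (0.553/0.209)·ln[(0.553+0.209·1.97)/(0.553+0.209·0.607)] = 2.646·ln(0.9647/0.6798) = 0.9262 kmol/m³.
C_Q = (C_{A0}−C_A)−C_P = 0.4371 kmol/m³; S̃_{P/Q} = 0.9262/0.4371 = 2.12.

2.12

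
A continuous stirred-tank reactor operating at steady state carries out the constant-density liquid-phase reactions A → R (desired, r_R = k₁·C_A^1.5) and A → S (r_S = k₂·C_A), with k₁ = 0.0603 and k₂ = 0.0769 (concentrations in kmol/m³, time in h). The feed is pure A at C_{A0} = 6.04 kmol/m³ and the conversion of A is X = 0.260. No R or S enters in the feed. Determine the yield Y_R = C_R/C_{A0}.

0.162

Exit C_A = C_{A0}(1−X) = 6.04×0.740 = 4.470 kmol/m³.
A CSTR operates uniformly at the exit composition, giving r_R = 0.5698 and r_S = 0.3437 (each k·C_A^n at C_A = 4.470).
Fraction of consumed A going to R: r_R/(r_R+r_S) = 0.6237.
C_R = 0.6237·C_{A0}·X = 0.6237×6.04×0.260 = 0.980 kmol/m³; Y_R = C_R/C_{A0} = 0.162.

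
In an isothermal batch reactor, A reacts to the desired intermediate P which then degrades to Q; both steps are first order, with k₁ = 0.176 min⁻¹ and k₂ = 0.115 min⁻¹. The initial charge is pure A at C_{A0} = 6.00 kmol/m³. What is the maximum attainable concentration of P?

2.69 kmol/m³

Evaluating C_P at t_opt = ln(k₂/k₁)/(k₂−k₁) gives C_{P,max}/C_{A0} = (k₁/k₂)^[k₂/(k₂−k₁)].
= (0.176/0.115)^(0.115/(0.115−0.176)) = (1.530)^(-1.885) = 0.4483.
C_{P,max} = 0.4483×6.00 = 2.69 kmol/m³.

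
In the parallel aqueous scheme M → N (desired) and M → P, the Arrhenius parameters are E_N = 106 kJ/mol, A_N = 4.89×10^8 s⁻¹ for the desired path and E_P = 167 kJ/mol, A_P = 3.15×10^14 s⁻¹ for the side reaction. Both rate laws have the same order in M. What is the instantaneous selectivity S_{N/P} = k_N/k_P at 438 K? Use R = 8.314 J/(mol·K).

29.2

k_N/k_P = (A_N/A_P)·exp[−(E_N−E_P)/(RT)] = (A_N/A_P)·exp[(E_P−E_N)/(RT)].
(E_P−E_N)/(RT) = (167−106)×10³/(8.314×438) = 61000/3642 = 16.75.
k_N/k_P = (4.89×10^8/3.15×10^14)·exp(16.75) = 1.552×10^-6 × 1.883×10^7 = 29.2.
Since E_N < E_P, lowering the temperature improves selectivity toward N.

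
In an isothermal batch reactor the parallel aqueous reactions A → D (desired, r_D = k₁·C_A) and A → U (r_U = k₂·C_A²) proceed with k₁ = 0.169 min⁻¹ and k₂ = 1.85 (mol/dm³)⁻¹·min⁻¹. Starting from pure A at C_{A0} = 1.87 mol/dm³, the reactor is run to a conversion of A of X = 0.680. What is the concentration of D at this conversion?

0.0955 mol/dm³

C_A = C_{A0}(1−X) = 0.5984 mol/dm³.
Along a PFR/batch, dC_D/dC_A = −r_D/(r_D+r_U) = −k₁/(k₁+k₂·C_A).
Integrating from C_{A0} to C_A: C_D = (0.169/1.85)·ln[(0.169+1.85·1.87)/(0.169+1.85·0.598)] = 0.09135·ln(3.629/1.276) = 0.09547 mol/dm³.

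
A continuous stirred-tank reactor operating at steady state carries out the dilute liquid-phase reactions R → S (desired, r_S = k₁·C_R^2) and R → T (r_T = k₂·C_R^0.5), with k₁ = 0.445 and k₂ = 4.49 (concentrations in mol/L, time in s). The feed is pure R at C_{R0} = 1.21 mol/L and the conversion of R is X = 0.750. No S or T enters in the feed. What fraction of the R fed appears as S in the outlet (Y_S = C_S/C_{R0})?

0.0122

Exit C_R = C_{R0}(1−X) = 1.21×0.250 = 0.3025 mol/L.
A CSTR operates uniformly at the exit composition, giving r_S = 0.04072 and r_T = 2.470 (each k·C_R^n at C_R = 0.3025).
Fraction of consumed R going to S: r_S/(r_S+r_T) = 0.01622.
C_S = 0.01622·C_{R0}·X = 0.01622×1.21×0.750 = 0.0147 mol/L; Y_S = C_S/C_{R0} = 0.0122.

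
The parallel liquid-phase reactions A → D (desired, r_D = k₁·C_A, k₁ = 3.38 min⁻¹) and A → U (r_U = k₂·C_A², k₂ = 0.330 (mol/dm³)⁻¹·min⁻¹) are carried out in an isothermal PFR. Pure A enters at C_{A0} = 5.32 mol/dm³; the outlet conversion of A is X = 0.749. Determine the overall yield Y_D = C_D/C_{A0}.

0.569

C_A = C_{A0}(1−X) = 1.335 mol/dm³.
Along a PFR/batch, dC_D/dC_A = −r_D/(r_D+r_U) = −k₁/(k₁+k₂·C_A).
Integrating from C_{A0} to C_A: C_D = (3.38/0.330)·ln[(3.38+0.330·5.32)/(3.38+0.330·1.34)] = 10.24·ln(5.136/3.821) = 3.029 mol/dm³.
Y_D = C_D/C_{A0} = 3.029/5.32 = 0.569.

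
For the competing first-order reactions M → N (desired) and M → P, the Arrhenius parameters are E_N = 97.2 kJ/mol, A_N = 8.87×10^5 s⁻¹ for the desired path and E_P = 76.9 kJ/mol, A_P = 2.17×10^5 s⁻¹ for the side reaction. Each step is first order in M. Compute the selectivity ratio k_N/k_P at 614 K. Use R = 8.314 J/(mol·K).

0.0766

With equal orders, S_{N/P} = k_N/k_P = (A_N/A_P)·exp[(E_P−E_N)/(RT)].
(E_P−E_N)/(RT) = (76.9−97.2)×10³/(8.314×614) = -20300/5105 = -3.977.
k_N/k_P = (8.87×10^5/2.17×10^5)·exp(-3.977) = 4.088 × 0.01875 = 0.0766.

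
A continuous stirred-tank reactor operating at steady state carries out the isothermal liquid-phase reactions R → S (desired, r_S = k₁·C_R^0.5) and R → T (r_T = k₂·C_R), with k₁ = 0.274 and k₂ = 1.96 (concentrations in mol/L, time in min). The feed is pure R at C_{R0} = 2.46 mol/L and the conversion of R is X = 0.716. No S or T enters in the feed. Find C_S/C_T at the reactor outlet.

0.167

Exit C_R = C_{R0}(1−X) = 2.46×0.284 = 0.6986 mol/L.
In a CSTR the entire volume is at exit conditions, so r_S = 0.274×0.6986^0.5 = 0.2290 and r_T = 1.96×0.6986 = 1.369.
Overall selectivity = C_S/C_T = r_Sτ/(r_Tτ) = r_S/r_T = 0.167.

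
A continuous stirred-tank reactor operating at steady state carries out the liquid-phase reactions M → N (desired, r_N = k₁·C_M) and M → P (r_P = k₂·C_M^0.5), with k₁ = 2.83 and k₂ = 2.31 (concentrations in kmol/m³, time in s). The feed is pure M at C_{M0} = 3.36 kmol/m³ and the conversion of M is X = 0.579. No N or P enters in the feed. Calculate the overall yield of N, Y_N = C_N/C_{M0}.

Exit C_M = C_{M0}(1−X) = 3.36×0.421 = 1.415 kmol/m³.
A CSTR operates uniformly at the exit composition, giving r_N = 4.003 and r_P = 2.747 (each k·C_M^n at C_M = 1.415).
Fraction of consumed M going to N: r_N/(r_N+r_P) = 0.5930.
C_N = 0.5930·C_{M0}·X = 0.5930×3.36×0.579 = 1.15 kmol/m³; Y_N = C_N/C_{M0} = 0.343.

0.343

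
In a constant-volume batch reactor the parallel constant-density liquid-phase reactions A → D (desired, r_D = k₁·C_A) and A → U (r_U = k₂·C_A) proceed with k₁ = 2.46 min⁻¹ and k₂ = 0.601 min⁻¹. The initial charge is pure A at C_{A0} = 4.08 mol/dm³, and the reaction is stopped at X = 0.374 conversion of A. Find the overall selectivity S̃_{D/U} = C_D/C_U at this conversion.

4.09

C_A = C_{A0}(1−X) = 2.554 mol/dm³.
Both paths are first order in A, so the instantaneous fraction to D is constant: dC_D/d(−C_A) = k₁/(k₁+k₂) = 0.8037.
C_D = 0.8037·(C_{A0}−C_A) = 0.8037×1.526 = 1.23 mol/dm³.
C_U = (C_{A0}−C_A)−C_D = 0.2996 mol/dm³; S̃_{D/U} = 1.226/0.2996 = 4.09.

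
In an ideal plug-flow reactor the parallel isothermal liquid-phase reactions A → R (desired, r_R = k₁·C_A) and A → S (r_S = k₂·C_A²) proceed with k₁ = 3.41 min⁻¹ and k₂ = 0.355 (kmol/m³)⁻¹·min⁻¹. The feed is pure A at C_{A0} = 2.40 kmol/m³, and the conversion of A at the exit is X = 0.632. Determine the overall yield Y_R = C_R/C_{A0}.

C_A = C_{A0}(1−X) = 0.8832 kmol/m³.
Along a PFR/batch, dC_R/dC_A = −r_R/(r_R+r_S) = −k₁/(k₁+k₂·C_A).
Integrating from C_{A0} to C_A: C_R = (3.41/0.355)·ln[(3.41+0.355·2.40)/(3.41+0.355·0.883)] = 9.606·ln(4.262/3.724) = 1.297 kmol/m³.
Y_R = C_R/C_{A0} = 1.297/2.40 = 0.541.

0.541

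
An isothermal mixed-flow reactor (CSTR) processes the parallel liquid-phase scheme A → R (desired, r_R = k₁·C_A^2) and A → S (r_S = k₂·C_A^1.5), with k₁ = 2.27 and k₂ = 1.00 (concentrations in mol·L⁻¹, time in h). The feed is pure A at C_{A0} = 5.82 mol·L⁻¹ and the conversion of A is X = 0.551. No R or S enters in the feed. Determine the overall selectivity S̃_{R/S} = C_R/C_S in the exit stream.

3.67

Exit C_A = C_{A0}(1−X) = 5.82×0.449 = 2.613 mol·L⁻¹.
Rates in a CSTR are evaluated at the outlet concentration: r_R = 2.27×2.613^2 = 15.50, r_S = 1.00×2.613^1.5 = 4.224.
Overall selectivity = C_R/C_S = r_Rτ/(r_Sτ) = r_R/r_S = 3.67.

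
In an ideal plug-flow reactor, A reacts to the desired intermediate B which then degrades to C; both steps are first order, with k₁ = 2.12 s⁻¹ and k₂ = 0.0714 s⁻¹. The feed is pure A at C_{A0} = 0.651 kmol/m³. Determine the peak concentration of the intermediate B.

For a first-order series the maximum intermediate yield is C_{B,max}/C_{A0} = (k₁/k₂)^[k₂/(k₂−k₁)].
= (2.12/0.0714)^(0.0714/(0.0714−2.12)) = (29.69)^(-0.03485) = 0.8885.
C_{B,max} = 0.8885×0.651 = 0.578 kmol/m³.

0.578 kmol/m³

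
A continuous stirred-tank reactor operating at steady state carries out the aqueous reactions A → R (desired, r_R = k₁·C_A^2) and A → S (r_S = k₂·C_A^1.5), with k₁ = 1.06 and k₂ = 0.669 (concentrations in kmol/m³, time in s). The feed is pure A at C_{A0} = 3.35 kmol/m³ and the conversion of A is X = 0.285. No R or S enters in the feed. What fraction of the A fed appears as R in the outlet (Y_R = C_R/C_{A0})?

0.202

Exit C_A = C_{A0}(1−X) = 3.35×0.715 = 2.395 kmol/m³.
A CSTR operates uniformly at the exit composition, giving r_R = 6.081 and r_S = 2.480 (each k·C_A^n at C_A = 2.395).
Fraction of consumed A going to R: r_R/(r_R+r_S) = 0.7103.
C_R = 0.7103·C_{A0}·X = 0.7103×3.35×0.285 = 0.678 kmol/m³; Y_R = C_R/C_{A0} = 0.202.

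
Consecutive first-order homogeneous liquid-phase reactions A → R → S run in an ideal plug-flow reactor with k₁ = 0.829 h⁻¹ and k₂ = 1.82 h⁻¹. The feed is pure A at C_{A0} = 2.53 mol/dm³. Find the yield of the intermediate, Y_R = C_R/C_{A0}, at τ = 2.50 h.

0.0965

Solving the coupled first-order balances gives C_R(τ) = [k₁/(k₂−k₁)]·C_{A0}·(e^(−k₁τ) − e^(−k₂τ)).
e^(−k₁τ) = e^(−0.829×2.50) = e^(−2.072) = 0.1259; e^(−k₂τ) = e^(−4.550) = 0.01057.
C_R = 0.829×2.53/(1.82−0.829) × (0.1259−0.01057) = 2.116×0.1153 = 0.2440 mol/dm³.
Y_R = C_R/C_{A0} = 0.2440/2.53 = 0.0965.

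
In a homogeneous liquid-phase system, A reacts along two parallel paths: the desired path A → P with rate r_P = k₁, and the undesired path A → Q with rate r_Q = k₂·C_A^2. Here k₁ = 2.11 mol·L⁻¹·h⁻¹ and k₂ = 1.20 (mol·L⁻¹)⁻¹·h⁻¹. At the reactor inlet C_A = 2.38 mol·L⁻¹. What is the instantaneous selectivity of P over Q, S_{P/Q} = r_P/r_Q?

S_{P/Q} = r_P/r_Q = (k₁)/(k₂·C_A^2) = (k₁/k₂)·C_A^-2.
= (2.11) / (1.20×2.380^2) = 2.110/6.797 = 0.310.
The undesired path is higher order in A, so low C_A (CSTR or dilute feed) favours P.

0.310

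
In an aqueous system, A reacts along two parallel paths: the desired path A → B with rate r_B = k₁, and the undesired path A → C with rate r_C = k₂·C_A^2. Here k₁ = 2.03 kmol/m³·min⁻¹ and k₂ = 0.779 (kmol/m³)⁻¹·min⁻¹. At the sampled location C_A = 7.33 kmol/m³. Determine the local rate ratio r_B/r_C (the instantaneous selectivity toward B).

0.0485

S_{B/C} = r_B/r_C = (k₁)/(k₂·C_A^2) = (k₁/k₂)·C_A^-2.
= (2.03) / (0.779×7.330^2) = 2.030/41.85 = 0.0485.
The undesired path is higher order in A, so low C_A (CSTR or dilute feed) favours B.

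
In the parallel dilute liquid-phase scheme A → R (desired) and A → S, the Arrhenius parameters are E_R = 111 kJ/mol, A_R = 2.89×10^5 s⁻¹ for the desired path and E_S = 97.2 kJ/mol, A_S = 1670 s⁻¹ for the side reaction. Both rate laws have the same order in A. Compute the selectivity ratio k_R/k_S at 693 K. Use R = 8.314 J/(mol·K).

k_R/k_S = (A_R/A_S)·exp[−(E_R−E_S)/(RT)] = (A_R/A_S)·exp[(E_S−E_R)/(RT)].
(E_S−E_R)/(RT) = (97.2−111)×10³/(8.314×693) = -13800/5762 = -2.395.
k_R/k_S = (2.89×10^5/1670)·exp(-2.395) = 173.1 × 0.09116 = 15.8.

15.8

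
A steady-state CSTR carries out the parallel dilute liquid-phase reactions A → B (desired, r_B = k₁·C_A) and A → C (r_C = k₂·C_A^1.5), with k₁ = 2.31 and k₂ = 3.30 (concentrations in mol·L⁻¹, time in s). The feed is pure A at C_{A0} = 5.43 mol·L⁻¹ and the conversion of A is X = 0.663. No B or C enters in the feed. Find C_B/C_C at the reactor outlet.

Exit C_A = C_{A0}(1−X) = 5.43×0.337 = 1.830 mol·L⁻¹.
In a CSTR the entire volume is at exit conditions, so r_B = 2.31×1.830 = 4.227 and r_C = 3.30×1.830^1.5 = 8.169.
Overall selectivity = C_B/C_C = r_Bτ/(r_Cτ) = r_B/r_C = 0.517.

0.517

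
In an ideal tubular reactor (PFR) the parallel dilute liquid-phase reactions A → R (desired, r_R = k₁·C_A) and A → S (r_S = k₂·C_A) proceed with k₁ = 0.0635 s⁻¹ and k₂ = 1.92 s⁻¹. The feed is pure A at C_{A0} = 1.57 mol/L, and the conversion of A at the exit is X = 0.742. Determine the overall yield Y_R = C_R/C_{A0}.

0.0238

C_A = C_{A0}(1−X) = 0.4051 mol/L.
Both paths are first order in A, so the instantaneous fraction to R is constant: dC_R/d(−C_A) = k₁/(k₁+k₂) = 0.03201.
C_R = 0.03201·(C_{A0}−C_A) = 0.03201×1.165 = 0.0373 mol/L.
Y_R = C_R/C_{A0} = 0.03729/1.57 = 0.0238.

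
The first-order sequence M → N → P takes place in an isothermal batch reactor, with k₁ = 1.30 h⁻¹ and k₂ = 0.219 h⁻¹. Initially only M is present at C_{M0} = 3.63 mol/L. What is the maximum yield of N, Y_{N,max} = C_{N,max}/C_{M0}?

0.697

For a first-order series the maximum intermediate yield is C_{N,max}/C_{M0} = (k₁/k₂)^[k₂/(k₂−k₁)].
= (1.30/0.219)^(0.219/(0.219−1.30)) = (5.936)^(-0.2026) = 0.6971.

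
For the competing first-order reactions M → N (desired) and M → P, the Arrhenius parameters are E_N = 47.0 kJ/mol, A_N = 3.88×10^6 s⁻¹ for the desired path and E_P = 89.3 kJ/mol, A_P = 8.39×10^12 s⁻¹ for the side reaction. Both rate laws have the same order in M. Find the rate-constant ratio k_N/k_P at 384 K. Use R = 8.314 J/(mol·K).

0.263

Since both paths have the same order in M, the concentration cancels and S_{N/P} = k_N/k_P = (A_N/A_P)·exp[(E_P−E_N)/(RT)].
(E_P−E_N)/(RT) = (89.3−47.0)×10³/(8.314×384) = 42300/3193 = 13.25.
k_N/k_P = (3.88×10^6/8.39×10^12)·exp(13.25) = 4.625×10^-7 × 5.678×10^5 = 0.263.
Since E_N < E_P, lowering the temperature improves selectivity toward N.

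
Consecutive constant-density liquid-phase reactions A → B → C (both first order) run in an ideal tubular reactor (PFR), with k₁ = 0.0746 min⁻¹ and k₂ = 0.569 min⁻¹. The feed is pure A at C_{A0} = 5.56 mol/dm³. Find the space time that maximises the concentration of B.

The intermediate peaks when r₁ = r₂, i.e. k₁e^(−k₁τ) = k₂e^(−k₂τ), giving τ_opt = ln(k₂/k₁)/(k₂−k₁).
= ln(0.569/0.0746)/(0.569−0.0746) = ln(7.627)/0.4944 = 2.032/0.4944 = 4.11 min.

4.11 min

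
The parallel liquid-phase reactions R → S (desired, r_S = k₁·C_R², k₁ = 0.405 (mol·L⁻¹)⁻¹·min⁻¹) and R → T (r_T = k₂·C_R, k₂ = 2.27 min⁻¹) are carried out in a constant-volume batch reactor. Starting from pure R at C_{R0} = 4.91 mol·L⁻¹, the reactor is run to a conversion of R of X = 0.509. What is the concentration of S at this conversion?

C_R = C_{R0}(1−X) = 2.411 mol·L⁻¹.
Along a PFR/batch, dC_T/dC_R = −r_T/(r_S+r_T) = −k₂/(k₂+k₁·C_R).
Integrating from C_{R0} to C_R: C_T = (2.27/0.405)·ln[(2.27+0.405·4.91)/(2.27+0.405·2.41)] = 5.605·ln(4.259/3.246) = 1.521 mol·L⁻¹.
Then C_S = (C_{R0}−C_R) − C_T = 2.499 − 1.521 = 0.9781 mol·L⁻¹.

0.978 mol·L⁻¹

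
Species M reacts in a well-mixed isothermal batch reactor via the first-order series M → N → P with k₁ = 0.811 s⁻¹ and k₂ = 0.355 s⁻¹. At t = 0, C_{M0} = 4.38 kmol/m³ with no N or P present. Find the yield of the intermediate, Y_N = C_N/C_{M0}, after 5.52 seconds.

Solving the coupled first-order balances gives C_N(t) = [k₁/(k₂−k₁)]·C_{M0}·(e^(−k₁t) − e^(−k₂t)).
e^(−k₁t) = e^(−0.811×5.52) = e^(−4.477) = 0.01137; e^(−k₂t) = e^(−1.960) = 0.1409.
C_N = 0.811×4.38/(0.355−0.811) × (0.01137−0.1409) = (-7.790)×(-0.1295) = 1.009 kmol/m³.
Y_N = C_N/C_{M0} = 1.009/4.38 = 0.230.

0.230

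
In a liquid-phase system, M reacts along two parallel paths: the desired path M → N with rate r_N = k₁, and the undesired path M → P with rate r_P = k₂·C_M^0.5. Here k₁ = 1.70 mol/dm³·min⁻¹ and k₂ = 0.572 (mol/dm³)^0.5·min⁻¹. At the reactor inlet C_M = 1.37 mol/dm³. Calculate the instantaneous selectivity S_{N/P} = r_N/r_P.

2.54

S_{N/P} = r_N/r_P = (k₁)/(k₂·C_M^0.5) = (k₁/k₂)·C_M^-0.5.
= (1.70) / (0.572×1.370^0.5) = 1.700/0.6695 = 2.54.
The undesired path is higher order in M, so low C_M (CSTR or dilute feed) favours N.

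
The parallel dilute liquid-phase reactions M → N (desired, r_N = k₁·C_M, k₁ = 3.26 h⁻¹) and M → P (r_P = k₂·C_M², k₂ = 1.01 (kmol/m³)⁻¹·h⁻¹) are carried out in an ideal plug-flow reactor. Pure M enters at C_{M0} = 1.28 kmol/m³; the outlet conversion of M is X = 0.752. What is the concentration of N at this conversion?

C_M = C_{M0}(1−X) = 0.3174 kmol/m³.
Along a PFR/batch, dC_N/dC_M = −r_N/(r_N+r_P) = −k₁/(k₁+k₂·C_M).
Integrating from C_{M0} to C_M: C_N = (3.26/1.01)·ln[(3.26+1.01·1.28)/(3.26+1.01·0.317)] = 3.228·ln(4.553/3.581) = 0.7753 kmol/m³.

0.775 kmol/m³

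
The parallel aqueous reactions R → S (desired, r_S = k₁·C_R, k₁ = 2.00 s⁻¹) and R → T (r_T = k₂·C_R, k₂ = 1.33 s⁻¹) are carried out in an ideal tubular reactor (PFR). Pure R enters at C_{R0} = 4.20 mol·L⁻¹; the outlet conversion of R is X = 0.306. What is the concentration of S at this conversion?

C_R = C_{R0}(1−X) = 2.915 mol·L⁻¹.
Both paths are first order in R, so the instantaneous fraction to S is constant: dC_S/d(−C_R) = k₁/(k₁+k₂) = 0.6006.
C_S = 0.6006·(C_{R0}−C_R) = 0.6006×1.285 = 0.772 mol·L⁻¹.

0.772 mol·L⁻¹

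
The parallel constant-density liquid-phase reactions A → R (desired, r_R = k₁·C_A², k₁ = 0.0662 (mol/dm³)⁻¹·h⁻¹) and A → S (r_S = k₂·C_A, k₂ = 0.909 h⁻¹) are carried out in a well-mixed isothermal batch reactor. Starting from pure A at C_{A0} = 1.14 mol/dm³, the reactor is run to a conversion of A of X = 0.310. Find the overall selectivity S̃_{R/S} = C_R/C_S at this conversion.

0.0701

C_A = C_{A0}(1−X) = 0.7866 mol/dm³.
Along a PFR/batch, dC_S/dC_A = −r_S/(r_R+r_S) = −k₂/(k₂+k₁·C_A).
Integrating from C_{A0} to C_A: C_S = (0.909/0.0662)·ln[(0.909+0.0662·1.14)/(0.909+0.0662·0.787)] = 13.73·ln(0.9845/0.9611) = 0.3302 mol/dm³.
Then C_R = (C_{A0}−C_A) − C_S = 0.3534 − 0.3302 = 0.02315 mol/dm³.
S̃_{R/S} = C_R/C_S = 0.02315/0.3302 = 0.0701.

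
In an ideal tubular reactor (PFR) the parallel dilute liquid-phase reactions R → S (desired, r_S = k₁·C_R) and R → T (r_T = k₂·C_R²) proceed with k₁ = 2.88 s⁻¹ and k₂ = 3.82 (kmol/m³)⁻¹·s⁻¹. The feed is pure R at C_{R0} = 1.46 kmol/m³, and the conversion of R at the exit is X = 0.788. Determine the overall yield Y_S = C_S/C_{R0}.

C_R = C_{R0}(1−X) = 0.3095 kmol/m³.
Along a PFR/batch, dC_S/dC_R = −r_S/(r_S+r_T) = −k₁/(k₁+k₂·C_R).
Integrating from C_{R0} to C_R: C_S = (2.88/3.82)·ln[(2.88+3.82·1.46)/(2.88+3.82·0.310)] = 0.7539·ln(8.457/4.062) = 0.5528 kmol/m³.
Y_S = C_S/C_{R0} = 0.5528/1.46 = 0.379.

0.379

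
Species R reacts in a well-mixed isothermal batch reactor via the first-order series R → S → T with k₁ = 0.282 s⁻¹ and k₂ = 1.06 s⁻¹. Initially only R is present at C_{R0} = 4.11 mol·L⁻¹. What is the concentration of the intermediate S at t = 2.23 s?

0.654 mol·L⁻¹

For first-order series with pure R initially, C_S(t) = k₁C_{R0}/(k₂−k₁)·(e^(−k₁t) − e^(−k₂t)).
e^(−k₁t) = e^(−0.282×2.23) = e^(−0.6289) = 0.5332; e^(−k₂t) = e^(−2.364) = 0.09406.
C_S = 0.282×4.11/(1.06−0.282) × (0.5332−0.09406) = 1.490×0.4391 = 0.6542 mol·L⁻¹.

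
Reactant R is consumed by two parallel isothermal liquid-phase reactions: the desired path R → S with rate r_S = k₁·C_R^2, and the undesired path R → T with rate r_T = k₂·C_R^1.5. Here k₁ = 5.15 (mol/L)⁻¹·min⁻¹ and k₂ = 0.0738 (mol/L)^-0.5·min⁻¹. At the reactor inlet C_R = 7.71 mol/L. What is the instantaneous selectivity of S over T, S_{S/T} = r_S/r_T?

S_{S/T} = r_S/r_T = (k₁·C_R^2)/(k₂·C_R^1.5) = (k₁/k₂)·C_R^0.5.
= (5.15×7.710^2) / (0.0738×7.710^1.5) = 306.1/1.580 = 194.

194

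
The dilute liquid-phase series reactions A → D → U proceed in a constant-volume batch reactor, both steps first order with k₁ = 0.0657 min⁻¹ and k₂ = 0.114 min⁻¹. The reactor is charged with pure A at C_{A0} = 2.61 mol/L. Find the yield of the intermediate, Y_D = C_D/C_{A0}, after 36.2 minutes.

Solving the coupled first-order balances gives C_D(t) = [k₁/(k₂−k₁)]·C_{A0}·(e^(−k₁t) − e^(−k₂t)).
e^(−k₁t) = e^(−0.0657×36.2) = e^(−2.378) = 0.09270; e^(−k₂t) = e^(−4.127) = 0.01613.
C_D = 0.0657×2.61/(0.114−0.0657) × (0.09270−0.01613) = 3.550×0.07657 = 0.2718 mol/L.
Y_D = C_D/C_{A0} = 0.2718/2.61 = 0.104.

0.104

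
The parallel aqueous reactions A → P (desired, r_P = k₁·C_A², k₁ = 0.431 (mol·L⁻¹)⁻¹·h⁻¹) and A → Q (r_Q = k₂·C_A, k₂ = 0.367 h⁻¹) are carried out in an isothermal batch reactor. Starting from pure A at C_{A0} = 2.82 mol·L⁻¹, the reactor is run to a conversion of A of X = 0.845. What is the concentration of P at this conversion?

C_A = C_{A0}(1−X) = 0.4371 mol·L⁻¹.
Along a PFR/batch, dC_Q/dC_A = −r_Q/(r_P+r_Q) = −k₂/(k₂+k₁·C_A).
Integrating from C_{A0} to C_A: C_Q = (0.367/0.431)·ln[(0.367+0.431·2.82)/(0.367+0.431·0.437)] = 0.8515·ln(1.582/0.5554) = 0.8916 mol·L⁻¹.
Then C_P = (C_{A0}−C_A) − C_Q = 2.383 − 0.8916 = 1.491 mol·L⁻¹.

1.49 mol·L⁻¹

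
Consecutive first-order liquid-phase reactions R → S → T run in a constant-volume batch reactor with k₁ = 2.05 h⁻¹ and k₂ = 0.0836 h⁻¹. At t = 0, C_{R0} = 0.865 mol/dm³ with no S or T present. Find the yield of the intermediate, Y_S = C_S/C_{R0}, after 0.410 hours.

The intermediate concentration in a first-order A→B→C sequence is C_S = k₁C_{R0}(e^(−k₁t) − e^(−k₂t))/(k₂−k₁).
e^(−k₁t) = e^(−2.05×0.410) = e^(−0.8405) = 0.4315; e^(−k₂t) = e^(−0.03428) = 0.9663.
C_S = 2.05×0.865/(0.0836−2.05) × (0.4315−0.9663) = (-0.9018)×(-0.5348) = 0.4823 mol/dm³.
Y_S = C_S/C_{R0} = 0.4823/0.865 = 0.558.

0.558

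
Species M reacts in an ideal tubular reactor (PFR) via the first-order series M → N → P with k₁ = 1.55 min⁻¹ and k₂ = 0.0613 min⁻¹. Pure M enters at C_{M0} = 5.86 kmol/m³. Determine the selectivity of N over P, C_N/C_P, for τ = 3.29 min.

5.66

For first-order series with pure M initially, C_N(τ) = k₁C_{M0}/(k₂−k₁)·(e^(−k₁τ) − e^(−k₂τ)).
e^(−k₁τ) = e^(−1.55×3.29) = e^(−5.099) = 0.006100; e^(−k₂τ) = e^(−0.2017) = 0.8174.
C_N = 1.55×5.86/(0.0613−1.55) × (0.006100−0.8174) = (-6.101)×(-0.8113) = 4.950 kmol/m³.
C_M = C_{M0}e^(−k₁τ) = 0.03574 kmol/m³, so C_P = C_{M0}−C_M−C_N = 0.8745 kmol/m³; C_N/C_P = 5.66.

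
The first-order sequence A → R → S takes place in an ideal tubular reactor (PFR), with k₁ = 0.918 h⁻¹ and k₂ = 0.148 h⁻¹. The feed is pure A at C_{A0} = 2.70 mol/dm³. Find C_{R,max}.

At the optimum, C_{R,max}/C_{A0} = (k₁/k₂)^[k₂/(k₂−k₁)].
= (0.918/0.148)^(0.148/(0.148−0.918)) = (6.203)^(-0.1922) = 0.7041.
C_{R,max} = 0.7041×2.70 = 1.90 mol/dm³.

1.90 mol/dm³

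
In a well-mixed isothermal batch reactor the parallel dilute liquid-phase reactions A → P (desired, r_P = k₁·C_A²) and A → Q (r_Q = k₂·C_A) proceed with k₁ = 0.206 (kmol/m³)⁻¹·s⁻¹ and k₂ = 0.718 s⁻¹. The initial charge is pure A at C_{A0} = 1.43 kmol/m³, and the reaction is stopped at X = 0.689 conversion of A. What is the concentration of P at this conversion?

C_A = C_{A0}(1−X) = 0.4447 kmol/m³.
Along a PFR/batch, dC_Q/dC_A = −r_Q/(r_P+r_Q) = −k₂/(k₂+k₁·C_A).
Integrating from C_{A0} to C_A: C_Q = (0.718/0.206)·ln[(0.718+0.206·1.43)/(0.718+0.206·0.445)] = 3.485·ln(1.013/0.8096) = 0.7797 kmol/m³.
Then C_P = (C_{A0}−C_A) − C_Q = 0.9853 − 0.7797 = 0.2056 kmol/m³.

0.206 kmol/m³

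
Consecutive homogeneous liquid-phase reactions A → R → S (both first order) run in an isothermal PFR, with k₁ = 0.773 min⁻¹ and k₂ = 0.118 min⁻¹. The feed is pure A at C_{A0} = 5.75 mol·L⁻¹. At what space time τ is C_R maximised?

For first-order series the maximum of C_R occurs at τ_opt = ln(k₂/k₁)/(k₂−k₁).
= ln(0.118/0.773)/(0.118−0.773) = ln(0.1527)/-0.6550 = -1.880/-0.6550 = 2.87 min.

2.87 min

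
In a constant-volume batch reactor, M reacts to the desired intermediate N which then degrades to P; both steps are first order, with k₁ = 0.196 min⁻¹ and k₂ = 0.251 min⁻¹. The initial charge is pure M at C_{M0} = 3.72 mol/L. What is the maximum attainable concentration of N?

Evaluating C_N at t_opt = ln(k₂/k₁)/(k₂−k₁) gives C_{N,max}/C_{M0} = (k₁/k₂)^[k₂/(k₂−k₁)].
= (0.196/0.251)^(0.251/(0.251−0.196)) = (0.7809)^(4.564) = 0.3234.
C_{N,max} = 0.3234×3.72 = 1.20 mol/L.

1.20 mol/L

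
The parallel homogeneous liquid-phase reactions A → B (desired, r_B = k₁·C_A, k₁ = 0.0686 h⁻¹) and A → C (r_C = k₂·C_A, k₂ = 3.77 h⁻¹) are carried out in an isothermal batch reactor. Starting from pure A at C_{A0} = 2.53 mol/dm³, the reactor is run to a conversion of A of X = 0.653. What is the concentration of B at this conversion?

C_A = C_{A0}(1−X) = 0.8779 mol/dm³.
Both paths are first order in A, so the instantaneous fraction to B is constant: dC_B/d(−C_A) = k₁/(k₁+k₂) = 0.01787.
C_B = 0.01787·(C_{A0}−C_A) = 0.01787×1.652 = 0.0295 mol/dm³.

0.0295 mol/dm³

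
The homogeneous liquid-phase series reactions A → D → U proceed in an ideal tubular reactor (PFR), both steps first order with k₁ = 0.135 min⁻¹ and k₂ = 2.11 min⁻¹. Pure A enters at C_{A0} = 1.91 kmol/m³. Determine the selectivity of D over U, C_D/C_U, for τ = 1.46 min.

0.421

Solving the coupled first-order balances gives C_D(τ) = [k₁/(k₂−k₁)]·C_{A0}·(e^(−k₁τ) − e^(−k₂τ)).
e^(−k₁τ) = e^(−0.135×1.46) = e^(−0.1971) = 0.8211; e^(−k₂τ) = e^(−3.081) = 0.04593.
C_D = 0.135×1.91/(2.11−0.135) × (0.8211−0.04593) = 0.1306×0.7752 = 0.1012 kmol/m³.
C_A = C_{A0}e^(−k₁τ) = 1.568 kmol/m³, so C_U = C_{A0}−C_A−C_D = 0.2405 kmol/m³; C_D/C_U = 0.421.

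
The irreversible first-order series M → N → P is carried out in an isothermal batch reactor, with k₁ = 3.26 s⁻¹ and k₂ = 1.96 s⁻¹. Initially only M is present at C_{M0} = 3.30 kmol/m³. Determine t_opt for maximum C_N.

0.391 s

For first-order series the maximum of C_N occurs at t_opt = ln(k₂/k₁)/(k₂−k₁).
= ln(1.96/3.26)/(1.96−3.26) = ln(0.6012)/-1.300 = -0.5088/-1.300 = 0.391 s.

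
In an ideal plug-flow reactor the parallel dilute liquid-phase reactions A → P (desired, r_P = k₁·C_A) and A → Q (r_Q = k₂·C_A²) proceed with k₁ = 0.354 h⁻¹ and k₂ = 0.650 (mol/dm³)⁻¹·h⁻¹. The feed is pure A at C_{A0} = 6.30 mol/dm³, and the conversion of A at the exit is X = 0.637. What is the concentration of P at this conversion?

0.481 mol/dm³

C_A = C_{A0}(1−X) = 2.287 mol/dm³.
Along a PFR/batch, dC_P/dC_A = −r_P/(r_P+r_Q) = −k₁/(k₁+k₂·C_A).
Integrating from C_{A0} to C_A: C_P = (0.354/0.650)·ln[(0.354+0.650·6.30)/(0.354+0.650·2.29)] = 0.5446·ln(4.449/1.840) = 0.4807 mol/dm³.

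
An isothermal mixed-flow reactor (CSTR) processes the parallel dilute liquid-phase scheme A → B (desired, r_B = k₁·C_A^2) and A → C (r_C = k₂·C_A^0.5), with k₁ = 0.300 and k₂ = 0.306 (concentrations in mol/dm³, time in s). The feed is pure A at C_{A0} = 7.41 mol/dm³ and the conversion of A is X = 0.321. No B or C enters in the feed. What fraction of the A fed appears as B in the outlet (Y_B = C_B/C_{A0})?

Exit C_A = C_{A0}(1−X) = 7.41×0.679 = 5.031 mol/dm³.
In a CSTR the entire volume is at exit conditions, so r_B = 0.300×5.031^2 = 7.594 and r_C = 0.306×5.031^0.5 = 0.6864.
Fraction of consumed A going to B: r_B/(r_B+r_C) = 0.9171.
C_B = 0.9171·C_{A0}·X = 0.9171×7.41×0.321 = 2.18 mol/dm³; Y_B = C_B/C_{A0} = 0.294.

0.294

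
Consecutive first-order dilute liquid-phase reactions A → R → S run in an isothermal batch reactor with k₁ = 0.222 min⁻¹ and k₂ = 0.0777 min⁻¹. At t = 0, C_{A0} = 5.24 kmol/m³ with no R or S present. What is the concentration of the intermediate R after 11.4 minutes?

2.68 kmol/m³

For first-order series with pure A initially, C_R(t) = k₁C_{A0}/(k₂−k₁)·(e^(−k₁t) − e^(−k₂t)).
e^(−k₁t) = e^(−0.222×11.4) = e^(−2.531) = 0.07960; e^(−k₂t) = e^(−0.8858) = 0.4124.
C_R = 0.222×5.24/(0.0777−0.222) × (0.07960−0.4124) = (-8.062)×(-0.3328) = 2.683 kmol/m³.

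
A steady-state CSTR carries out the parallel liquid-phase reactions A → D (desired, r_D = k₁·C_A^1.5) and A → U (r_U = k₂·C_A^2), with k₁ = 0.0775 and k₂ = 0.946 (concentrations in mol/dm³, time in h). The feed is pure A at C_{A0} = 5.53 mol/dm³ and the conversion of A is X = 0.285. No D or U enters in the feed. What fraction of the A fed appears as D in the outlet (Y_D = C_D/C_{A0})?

0.0113

Exit C_A = C_{A0}(1−X) = 5.53×0.715 = 3.954 mol/dm³.
In a CSTR the entire volume is at exit conditions, so r_D = 0.0775×3.954^1.5 = 0.6093 and r_U = 0.946×3.954^2 = 14.79.
Fraction of consumed A going to D: r_D/(r_D+r_U) = 0.03957.
C_D = 0.03957·C_{A0}·X = 0.03957×5.53×0.285 = 0.0624 mol/dm³; Y_D = C_D/C_{A0} = 0.0113.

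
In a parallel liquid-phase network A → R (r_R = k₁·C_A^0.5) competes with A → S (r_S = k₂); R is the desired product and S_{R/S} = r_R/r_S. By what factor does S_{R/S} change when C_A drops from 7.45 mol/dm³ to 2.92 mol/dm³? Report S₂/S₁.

0.626

S_{R/S} = (k₁/k₂)·C_A^0.5, so S₂/S₁ = (C_{A,2}/C_{A,1})^0.5.
= (2.92/7.45)^0.5 = (0.3919)^0.5 = 0.626.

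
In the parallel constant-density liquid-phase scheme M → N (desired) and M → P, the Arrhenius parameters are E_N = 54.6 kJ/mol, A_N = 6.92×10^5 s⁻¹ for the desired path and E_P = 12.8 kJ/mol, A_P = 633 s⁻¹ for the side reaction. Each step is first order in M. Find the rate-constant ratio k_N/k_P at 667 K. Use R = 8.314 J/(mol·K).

0.582

Since both paths have the same order in M, the concentration cancels and S_{N/P} = k_N/k_P = (A_N/A_P)·exp[(E_P−E_N)/(RT)].
(E_P−E_N)/(RT) = (12.8−54.6)×10³/(8.314×667) = -41800/5545 = -7.538.
k_N/k_P = (6.92×10^5/633)·exp(-7.538) = 1093 × 5.326×10^-4 = 0.582.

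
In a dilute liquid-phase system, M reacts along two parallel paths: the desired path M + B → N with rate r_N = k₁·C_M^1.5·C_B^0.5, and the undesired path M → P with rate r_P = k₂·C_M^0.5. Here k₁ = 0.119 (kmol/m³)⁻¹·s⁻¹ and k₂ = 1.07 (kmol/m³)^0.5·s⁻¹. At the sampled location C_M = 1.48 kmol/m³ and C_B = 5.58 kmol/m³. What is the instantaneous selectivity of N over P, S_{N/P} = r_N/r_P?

S_{N/P} = r_N/r_P = (k₁·C_M^1.5·C_B^0.5)/(k₂·C_M^0.5) = (k₁/k₂)·C_M·C_B^0.5.
= (0.119×1.480^1.5×5.580^0.5) / (1.07×1.480^0.5) = 0.5061/1.302 = 0.389.

0.389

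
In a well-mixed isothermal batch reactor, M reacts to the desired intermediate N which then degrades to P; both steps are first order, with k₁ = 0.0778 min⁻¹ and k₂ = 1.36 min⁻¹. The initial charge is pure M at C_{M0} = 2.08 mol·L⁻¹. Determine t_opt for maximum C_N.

2.23 min

For first-order series the maximum of C_N occurs at t_opt = ln(k₂/k₁)/(k₂−k₁).
= ln(1.36/0.0778)/(1.36−0.0778) = ln(17.48)/1.282 = 2.861/1.282 = 2.23 min.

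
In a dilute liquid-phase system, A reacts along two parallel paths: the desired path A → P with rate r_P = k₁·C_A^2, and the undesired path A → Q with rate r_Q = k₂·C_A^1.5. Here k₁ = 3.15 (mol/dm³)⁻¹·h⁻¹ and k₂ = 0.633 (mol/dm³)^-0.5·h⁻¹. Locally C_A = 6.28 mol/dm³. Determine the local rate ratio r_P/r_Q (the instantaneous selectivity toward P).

12.5

S_{P/Q} = r_P/r_Q = (k₁·C_A^2)/(k₂·C_A^1.5) = (k₁/k₂)·C_A^0.5.
= (3.15×6.280^2) / (0.633×6.280^1.5) = 124.2/9.962 = 12.5.
Since the desired path is higher order in A, keeping C_A high (PFR or concentrated feed) favours P.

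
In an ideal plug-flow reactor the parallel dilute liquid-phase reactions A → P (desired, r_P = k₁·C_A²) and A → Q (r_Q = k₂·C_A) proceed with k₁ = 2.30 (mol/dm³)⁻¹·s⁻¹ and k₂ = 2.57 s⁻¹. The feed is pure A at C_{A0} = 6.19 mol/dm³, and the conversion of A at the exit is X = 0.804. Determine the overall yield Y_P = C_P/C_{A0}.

0.598

C_A = C_{A0}(1−X) = 1.213 mol/dm³.
Along a PFR/batch, dC_Q/dC_A = −r_Q/(r_P+r_Q) = −k₂/(k₂+k₁·C_A).
Integrating from C_{A0} to C_A: C_Q = (2.57/2.30)·ln[(2.57+2.30·6.19)/(2.57+2.30·1.21)] = 1.117·ln(16.81/5.360) = 1.277 mol/dm³.
Then C_P = (C_{A0}−C_A) − C_Q = 4.977 − 1.277 = 3.700 mol/dm³.
Y_P = C_P/C_{A0} = 3.700/6.19 = 0.598.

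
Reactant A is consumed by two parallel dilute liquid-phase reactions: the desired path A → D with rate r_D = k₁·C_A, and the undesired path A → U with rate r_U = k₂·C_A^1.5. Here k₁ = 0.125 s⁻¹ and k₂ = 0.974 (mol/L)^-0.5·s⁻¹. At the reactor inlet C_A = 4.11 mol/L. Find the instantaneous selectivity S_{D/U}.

S_{D/U} = r_D/r_U = (k₁·C_A)/(k₂·C_A^1.5) = (k₁/k₂)·C_A^-0.5.
= (0.125×4.110) / (0.974×4.110^1.5) = 0.5138/8.116 = 0.0633.

0.0633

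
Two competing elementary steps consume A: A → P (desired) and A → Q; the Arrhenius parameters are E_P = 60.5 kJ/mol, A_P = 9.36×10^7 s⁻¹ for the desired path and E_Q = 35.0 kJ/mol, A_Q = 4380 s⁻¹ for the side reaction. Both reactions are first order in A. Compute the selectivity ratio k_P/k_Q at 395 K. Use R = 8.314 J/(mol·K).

9.07

With equal orders, S_{P/Q} = k_P/k_Q = (A_P/A_Q)·exp[(E_Q−E_P)/(RT)].
(E_Q−E_P)/(RT) = (35.0−60.5)×10³/(8.314×395) = -25500/3284 = -7.765.
k_P/k_Q = (9.36×10^7/4380)·exp(-7.765) = 21370 × 4.244×10^-4 = 9.07.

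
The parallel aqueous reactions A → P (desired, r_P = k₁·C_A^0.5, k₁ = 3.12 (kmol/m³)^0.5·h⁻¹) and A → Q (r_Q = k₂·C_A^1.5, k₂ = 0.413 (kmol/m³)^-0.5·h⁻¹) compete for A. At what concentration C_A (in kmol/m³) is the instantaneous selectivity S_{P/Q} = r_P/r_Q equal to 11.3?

0.669 kmol/m³

S_{P/Q} = (k₁/k₂)·C_A⁻¹ ⇒ C_A = (S·k₂/k₁)^(-1).
= (11.3×0.413/3.12)^(-1) = (1.496)^(-1) = 0.669 kmol/m³.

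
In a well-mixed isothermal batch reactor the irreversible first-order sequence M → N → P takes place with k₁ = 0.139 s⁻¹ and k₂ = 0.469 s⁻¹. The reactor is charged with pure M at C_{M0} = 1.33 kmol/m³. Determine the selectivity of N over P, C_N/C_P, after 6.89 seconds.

0.308

For first-order series with pure M initially, C_N(t) = k₁C_{M0}/(k₂−k₁)·(e^(−k₁t) − e^(−k₂t)).
e^(−k₁t) = e^(−0.139×6.89) = e^(−0.9577) = 0.3838; e^(−k₂t) = e^(−3.231) = 0.03950.
C_N = 0.139×1.33/(0.469−0.139) × (0.3838−0.03950) = 0.5602×0.3443 = 0.1929 kmol/m³.
C_M = C_{M0}e^(−k₁t) = 0.5104 kmol/m³, so C_P = C_{M0}−C_M−C_N = 0.6267 kmol/m³; C_N/C_P = 0.308.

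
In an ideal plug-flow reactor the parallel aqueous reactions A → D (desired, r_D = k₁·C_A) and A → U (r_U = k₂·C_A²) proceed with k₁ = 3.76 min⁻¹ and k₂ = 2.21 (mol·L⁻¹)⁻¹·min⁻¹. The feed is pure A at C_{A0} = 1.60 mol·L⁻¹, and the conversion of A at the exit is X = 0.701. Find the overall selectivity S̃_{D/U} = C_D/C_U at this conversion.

1.70

C_A = C_{A0}(1−X) = 0.4784 mol·L⁻¹.
Along a PFR/batch, dC_D/dC_A = −r_D/(r_D+r_U) = −k₁/(k₁+k₂·C_A).
Integrating from C_{A0} to C_A: C_D = (3.76/2.21)·ln[(3.76+2.21·1.60)/(3.76+2.21·0.478)] = 1.701·ln(7.296/4.817) = 0.7063 mol·L⁻¹.
C_U = (C_{A0}−C_A)−C_D = 0.4153 mol·L⁻¹; S̃_{D/U} = 0.7063/0.4153 = 1.70.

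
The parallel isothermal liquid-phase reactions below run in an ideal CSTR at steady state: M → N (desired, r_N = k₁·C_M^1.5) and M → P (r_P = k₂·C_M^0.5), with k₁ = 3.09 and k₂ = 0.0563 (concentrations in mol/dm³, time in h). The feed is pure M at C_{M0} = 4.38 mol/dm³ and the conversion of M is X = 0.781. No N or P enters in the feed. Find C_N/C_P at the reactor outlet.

52.6

Exit C_M = C_{M0}(1−X) = 4.38×0.219 = 0.9592 mol/dm³.
In a CSTR the entire volume is at exit conditions, so r_N = 3.09×0.9592^1.5 = 2.903 and r_P = 0.0563×0.9592^0.5 = 0.05514.
Overall selectivity = C_N/C_P = r_Nτ/(r_Pτ) = r_N/r_P = 52.6.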